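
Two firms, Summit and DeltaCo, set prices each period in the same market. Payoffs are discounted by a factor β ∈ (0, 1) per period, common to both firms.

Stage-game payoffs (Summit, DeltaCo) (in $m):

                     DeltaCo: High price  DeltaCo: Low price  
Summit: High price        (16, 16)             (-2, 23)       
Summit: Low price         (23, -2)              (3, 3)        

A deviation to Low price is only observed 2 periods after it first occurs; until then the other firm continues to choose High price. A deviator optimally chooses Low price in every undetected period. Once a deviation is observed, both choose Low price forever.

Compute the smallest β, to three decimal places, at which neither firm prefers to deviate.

0.592

Deviating for the 2 undetected periods gains 23−16 = 7 per period over cooperation, then loses 16−3 = 13 per period forever once punishment starts.
Gain: 7(1 + β + … + β^1); loss: 13·β^2/(1−β).
No profitable deviation ⇔ 7(1−β^2) ≤ 13·β^2, i.e. β^2 ≥ 7/(7+13) = 7/20.
Hence β ≥ (7/20)^(1/2) ≈ 0.592.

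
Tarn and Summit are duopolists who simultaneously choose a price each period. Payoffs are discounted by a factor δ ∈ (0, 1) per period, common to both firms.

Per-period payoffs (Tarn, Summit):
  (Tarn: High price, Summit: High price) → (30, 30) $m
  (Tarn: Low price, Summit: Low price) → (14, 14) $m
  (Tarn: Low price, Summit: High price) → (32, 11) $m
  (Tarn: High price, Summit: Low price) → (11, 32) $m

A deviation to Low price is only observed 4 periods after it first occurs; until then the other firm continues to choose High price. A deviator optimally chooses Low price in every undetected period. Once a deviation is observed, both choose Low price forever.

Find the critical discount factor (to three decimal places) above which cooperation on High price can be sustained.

A deviator earns 32 for 4 periods, then 14 forever; cooperating earns 30 forever. Multiplying the IC by (1−δ):
30 ≥ 32(1−δ^4) + 14δ^4, so 18·δ^4 ≥ 2 and δ^4 ≥ 1/9.
δ ≥ (1/9)^(1/4) ≈ 0.577.

0.577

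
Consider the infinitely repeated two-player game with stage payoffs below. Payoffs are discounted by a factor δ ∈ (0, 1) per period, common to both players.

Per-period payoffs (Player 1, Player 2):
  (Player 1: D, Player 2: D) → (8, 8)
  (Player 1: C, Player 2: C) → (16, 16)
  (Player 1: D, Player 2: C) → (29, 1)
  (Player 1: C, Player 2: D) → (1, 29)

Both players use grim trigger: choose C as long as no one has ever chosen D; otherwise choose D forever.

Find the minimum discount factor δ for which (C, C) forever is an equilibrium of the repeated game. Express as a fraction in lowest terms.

13/21

16/(1−δ) ≥ 29 + 8δ/(1−δ)
16 ≥ 29 − 21δ
δ ≥ 13/21.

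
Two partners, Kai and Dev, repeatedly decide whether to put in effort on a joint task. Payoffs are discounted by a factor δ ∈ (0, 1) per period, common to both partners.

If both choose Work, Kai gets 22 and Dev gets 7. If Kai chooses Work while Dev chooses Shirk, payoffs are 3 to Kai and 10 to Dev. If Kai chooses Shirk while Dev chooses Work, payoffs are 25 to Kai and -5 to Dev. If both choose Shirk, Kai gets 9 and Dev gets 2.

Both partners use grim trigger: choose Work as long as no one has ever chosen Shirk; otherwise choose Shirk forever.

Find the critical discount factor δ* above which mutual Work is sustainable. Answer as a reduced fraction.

Kai's threshold: (25−22)/(25−9) = 3/16.
Dev's threshold: (10−7)/(10−2) = 3/8.
3/16 < 3/8, so Dev binds and δ* = 3/8.

3/8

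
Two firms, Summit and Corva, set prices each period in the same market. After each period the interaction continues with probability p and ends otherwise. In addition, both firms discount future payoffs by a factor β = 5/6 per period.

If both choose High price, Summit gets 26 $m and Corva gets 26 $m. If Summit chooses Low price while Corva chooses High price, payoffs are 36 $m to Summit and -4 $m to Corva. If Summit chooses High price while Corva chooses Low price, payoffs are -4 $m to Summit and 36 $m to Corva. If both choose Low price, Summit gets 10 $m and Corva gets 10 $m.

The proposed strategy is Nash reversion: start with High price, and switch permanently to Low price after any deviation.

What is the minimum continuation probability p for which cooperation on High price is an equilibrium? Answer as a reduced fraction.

6/13

Expected continuation weight on next period's payoff is β·p = 5/6·p, which plays the role of the discount factor.
Cooperation requires 5/6·p ≥ (36−26)/(36−10) = 5/13, hence p ≥ 6/13.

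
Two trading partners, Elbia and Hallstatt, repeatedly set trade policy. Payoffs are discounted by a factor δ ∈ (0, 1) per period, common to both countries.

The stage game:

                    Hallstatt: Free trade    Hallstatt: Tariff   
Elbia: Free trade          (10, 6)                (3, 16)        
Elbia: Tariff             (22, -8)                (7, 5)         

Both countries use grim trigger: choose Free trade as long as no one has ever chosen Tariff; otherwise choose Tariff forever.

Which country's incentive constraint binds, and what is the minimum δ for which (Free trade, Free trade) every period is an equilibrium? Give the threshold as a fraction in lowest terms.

Hallstatt; δ ≥ 10/11

Elbia: cooperation gives 10 each period; deviation gives 22 once then 7 forever.
  10/(1−δ) ≥ 22 + 7δ/(1−δ) ⇒ δ ≥ 12/15 = 4/5.
Hallstatt: cooperation gives 6 each period; deviation gives 16 once then 5 forever.
  δ ≥ 10/11.
Both must hold, so the binding constraint is Hallstatt's: δ ≥ 10/11.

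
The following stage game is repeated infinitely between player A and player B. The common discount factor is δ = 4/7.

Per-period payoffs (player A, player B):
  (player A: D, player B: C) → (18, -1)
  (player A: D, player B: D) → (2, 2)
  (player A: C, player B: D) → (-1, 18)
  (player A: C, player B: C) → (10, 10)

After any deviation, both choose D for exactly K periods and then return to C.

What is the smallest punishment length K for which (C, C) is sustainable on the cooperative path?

No profitable deviation requires (10−2)(δ+…+δ^K) ≥ 18−10, i.e. δ+…+δ^K ≥ 1 ≈ 1.0000.
With δ = 4/7, the partial sums are K=1: 0.5714, K=2: 0.8980, K=3: 1.0845.
K = 3 is the first length at which the sum reaches 1.0000.

3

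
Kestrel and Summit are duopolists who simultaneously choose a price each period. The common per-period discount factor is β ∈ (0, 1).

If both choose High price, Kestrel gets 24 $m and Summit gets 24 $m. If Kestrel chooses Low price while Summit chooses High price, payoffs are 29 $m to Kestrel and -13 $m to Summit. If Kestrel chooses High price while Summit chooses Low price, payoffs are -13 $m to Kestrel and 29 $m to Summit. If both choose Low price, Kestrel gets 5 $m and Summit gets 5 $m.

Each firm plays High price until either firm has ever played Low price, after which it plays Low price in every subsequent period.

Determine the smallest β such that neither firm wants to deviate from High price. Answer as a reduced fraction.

24/(1−β) ≥ 29 + 5β/(1−β)
24 ≥ 29 − 24β
β ≥ 5/24.

5/24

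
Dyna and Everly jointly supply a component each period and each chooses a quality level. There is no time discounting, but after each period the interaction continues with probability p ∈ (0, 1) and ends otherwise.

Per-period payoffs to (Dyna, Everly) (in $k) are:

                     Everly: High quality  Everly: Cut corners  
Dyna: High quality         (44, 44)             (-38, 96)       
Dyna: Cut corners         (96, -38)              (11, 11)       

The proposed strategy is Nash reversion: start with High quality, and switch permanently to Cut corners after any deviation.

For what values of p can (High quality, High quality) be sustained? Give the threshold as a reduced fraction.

52/85

With no time discounting, the continuation probability p plays the role of the discount factor.
Grim-trigger IC: 44/(1−p) ≥ 96 + 11p/(1−p) ⇒ p ≥ (96−44)/(96−11) = 52/85.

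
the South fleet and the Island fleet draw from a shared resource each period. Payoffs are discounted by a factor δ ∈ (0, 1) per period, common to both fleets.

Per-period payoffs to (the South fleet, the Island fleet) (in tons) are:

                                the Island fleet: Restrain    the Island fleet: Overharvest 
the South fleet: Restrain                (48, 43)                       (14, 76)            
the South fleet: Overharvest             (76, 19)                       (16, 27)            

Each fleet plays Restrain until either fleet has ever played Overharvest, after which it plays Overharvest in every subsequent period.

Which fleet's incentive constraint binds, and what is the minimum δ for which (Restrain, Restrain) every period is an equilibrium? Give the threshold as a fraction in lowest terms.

the South fleet's threshold: (76−48)/(76−16) = 7/15.
the Island fleet's threshold: (76−43)/(76−27) = 33/49.
7/15 < 33/49, so the Island fleet binds and δ* = 33/49.

the Island fleet; δ ≥ 33/49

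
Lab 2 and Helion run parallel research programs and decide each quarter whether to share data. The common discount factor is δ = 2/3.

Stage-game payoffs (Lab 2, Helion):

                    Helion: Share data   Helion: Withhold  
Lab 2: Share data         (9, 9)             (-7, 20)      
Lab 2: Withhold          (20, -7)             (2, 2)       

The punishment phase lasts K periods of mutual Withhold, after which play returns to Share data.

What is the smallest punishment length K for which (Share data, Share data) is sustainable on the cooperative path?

4

No profitable deviation requires (9−2)(δ+…+δ^K) ≥ 20−9, i.e. δ+…+δ^K ≥ 11/7 ≈ 1.5714.
With δ = 2/3, the partial sums are K=1: 0.6667, K=2: 1.1111, K=3: 1.4074, K=4: 1.6049.
K = 4 is the first length at which the sum reaches 1.5714.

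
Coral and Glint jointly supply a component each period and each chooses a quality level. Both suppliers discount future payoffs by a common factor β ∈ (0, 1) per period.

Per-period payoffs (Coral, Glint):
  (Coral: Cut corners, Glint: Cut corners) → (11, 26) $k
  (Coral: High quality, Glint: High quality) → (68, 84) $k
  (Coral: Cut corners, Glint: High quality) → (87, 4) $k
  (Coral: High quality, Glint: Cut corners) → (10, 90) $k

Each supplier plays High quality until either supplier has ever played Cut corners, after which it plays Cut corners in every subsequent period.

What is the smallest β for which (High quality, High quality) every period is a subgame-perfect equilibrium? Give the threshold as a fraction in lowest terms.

1/4

For Coral: deviation gain 87−68 = 19, per-period punishment loss 68−11 = 57. IC gives β ≥ 19/76 = 1/4.
For Glint: gain 6, loss 58 per period, so β ≥ 6/64 = 3/32.
The tighter constraint is Coral's, so cooperation needs β ≥ 1/4.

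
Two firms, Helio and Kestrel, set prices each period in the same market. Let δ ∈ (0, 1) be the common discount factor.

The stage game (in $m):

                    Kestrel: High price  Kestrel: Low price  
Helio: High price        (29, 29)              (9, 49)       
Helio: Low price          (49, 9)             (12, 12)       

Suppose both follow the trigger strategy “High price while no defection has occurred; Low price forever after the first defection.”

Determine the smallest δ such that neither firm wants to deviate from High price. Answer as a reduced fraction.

20/37

29/(1−δ) ≥ 49 + 12δ/(1−δ)
29 ≥ 49 − 37δ
δ ≥ 20/37.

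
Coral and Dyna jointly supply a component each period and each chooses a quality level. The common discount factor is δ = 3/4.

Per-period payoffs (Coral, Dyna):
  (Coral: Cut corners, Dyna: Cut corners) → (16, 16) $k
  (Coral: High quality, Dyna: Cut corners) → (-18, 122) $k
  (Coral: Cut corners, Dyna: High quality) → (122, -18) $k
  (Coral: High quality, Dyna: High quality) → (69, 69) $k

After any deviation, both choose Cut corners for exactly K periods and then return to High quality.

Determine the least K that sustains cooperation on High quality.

Need Σ_{k=1}^{K} δ^k ≥ (122−69)/(69−16) = 1.0000 at δ = 3/4.
At K = 1 the sum is 0.7500 < 1.0000; at K = 2 it is 1.3125 ≥ 1.0000.
So the minimum punishment length is K = 2.

2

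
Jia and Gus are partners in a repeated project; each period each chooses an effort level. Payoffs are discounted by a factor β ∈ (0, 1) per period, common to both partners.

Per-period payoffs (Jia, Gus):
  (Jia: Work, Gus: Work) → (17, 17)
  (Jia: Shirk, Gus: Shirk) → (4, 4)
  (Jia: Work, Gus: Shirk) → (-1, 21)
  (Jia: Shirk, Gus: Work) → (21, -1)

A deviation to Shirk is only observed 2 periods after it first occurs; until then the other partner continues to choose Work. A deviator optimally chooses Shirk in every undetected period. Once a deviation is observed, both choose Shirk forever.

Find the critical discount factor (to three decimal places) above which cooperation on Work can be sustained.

0.485

A deviator earns 21 for 2 periods, then 4 forever; cooperating earns 17 forever. Multiplying the IC by (1−β):
17 ≥ 21(1−β^2) + 4β^2, so 17·β^2 ≥ 4 and β^2 ≥ 4/17.
β ≥ (4/17)^(1/2) ≈ 0.485.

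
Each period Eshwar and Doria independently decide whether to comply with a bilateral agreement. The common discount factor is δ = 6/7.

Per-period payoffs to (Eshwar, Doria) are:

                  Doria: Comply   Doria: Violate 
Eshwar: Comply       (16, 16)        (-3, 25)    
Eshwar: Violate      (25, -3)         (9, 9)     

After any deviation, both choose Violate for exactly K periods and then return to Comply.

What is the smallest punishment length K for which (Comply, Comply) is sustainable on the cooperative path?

IC: δ(1−δ^K)/(1−δ) ≥ (25−16)/(16−9) = 9/7.
With δ = 6/7: need 1 − δ^K ≥ 9/7·(1−6/7)/(6/7), i.e. δ^K ≤ 0.7857.
Since (6/7)^1 = 0.8571 and (6/7)^2 = 0.7347, the smallest such K is 2.

2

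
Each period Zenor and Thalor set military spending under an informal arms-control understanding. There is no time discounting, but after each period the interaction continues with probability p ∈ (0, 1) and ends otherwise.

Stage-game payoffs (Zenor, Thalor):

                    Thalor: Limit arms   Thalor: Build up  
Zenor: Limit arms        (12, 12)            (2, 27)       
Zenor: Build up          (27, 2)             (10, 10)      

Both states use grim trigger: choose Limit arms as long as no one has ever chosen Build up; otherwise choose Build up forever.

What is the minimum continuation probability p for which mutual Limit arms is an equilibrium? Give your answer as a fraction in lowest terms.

Expected cooperation value is 12 + p·12 + p²·12 + … = 12/(1−p); deviation gives 27 + p·10/(1−p).
12 ≥ 27(1−p) + 10p ⇒ 17p ≥ 15 ⇒ p ≥ 15/17.

15/17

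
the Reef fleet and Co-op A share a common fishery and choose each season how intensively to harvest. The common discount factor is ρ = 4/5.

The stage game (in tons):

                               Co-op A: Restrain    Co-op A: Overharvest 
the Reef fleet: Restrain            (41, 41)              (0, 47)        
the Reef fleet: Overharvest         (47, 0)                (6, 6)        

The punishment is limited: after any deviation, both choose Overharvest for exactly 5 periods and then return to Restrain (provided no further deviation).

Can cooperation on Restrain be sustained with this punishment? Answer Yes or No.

Comparing payoff streams over the 6 periods until play realigns: cooperate → 41(1+ρ+…+ρ^5); deviate → 47 + 6(ρ+…+ρ^5).
Cooperation is sustained iff (41−6)(ρ+…+ρ^5) ≥ 47−41.
ρ+…+ρ^5 = 4/5·(1−(4/5)^5)/(1−4/5) = 2.6893, and (47−41)/(41−6) = 0.1714.
2.6893 ≥ 0.1714, so cooperation is sustainable.

Yes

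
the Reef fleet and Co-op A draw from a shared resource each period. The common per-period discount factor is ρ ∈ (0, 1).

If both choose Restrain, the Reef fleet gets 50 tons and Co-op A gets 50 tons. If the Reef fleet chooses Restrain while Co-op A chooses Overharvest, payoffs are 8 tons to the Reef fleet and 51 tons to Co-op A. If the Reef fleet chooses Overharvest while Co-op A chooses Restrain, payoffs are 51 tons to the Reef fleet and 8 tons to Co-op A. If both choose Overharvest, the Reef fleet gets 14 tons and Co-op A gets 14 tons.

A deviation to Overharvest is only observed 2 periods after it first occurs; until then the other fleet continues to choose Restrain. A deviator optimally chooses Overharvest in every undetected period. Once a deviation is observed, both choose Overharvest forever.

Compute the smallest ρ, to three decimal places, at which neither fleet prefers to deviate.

The best deviation is to choose Overharvest for all 2 undetected periods, earning 51 each, then 14 forever once detected.
Deviation value: 51(1−ρ^2)/(1−ρ) + 14ρ^2/(1−ρ); cooperation value: 50/(1−ρ).
IC: 50 ≥ 51(1−ρ^2) + 14ρ^2 = 51 − 37ρ^2.
So ρ^2 ≥ 1/37, giving ρ ≥ (1/37)^(1/2) ≈ 0.164.

0.164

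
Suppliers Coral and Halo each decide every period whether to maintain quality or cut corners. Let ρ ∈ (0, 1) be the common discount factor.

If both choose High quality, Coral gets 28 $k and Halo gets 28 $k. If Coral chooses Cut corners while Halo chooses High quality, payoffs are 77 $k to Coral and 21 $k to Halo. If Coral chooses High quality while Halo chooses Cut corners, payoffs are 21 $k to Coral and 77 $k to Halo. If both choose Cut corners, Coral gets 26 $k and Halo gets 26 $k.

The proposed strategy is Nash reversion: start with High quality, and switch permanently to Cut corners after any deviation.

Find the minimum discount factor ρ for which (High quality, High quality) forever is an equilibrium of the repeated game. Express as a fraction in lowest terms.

Under grim trigger the critical discount factor is (T−C)/(T−P) with T = 77, C = 28, P = 26.
ρ* = (77−28)/(77−26) = 49/51.

49/51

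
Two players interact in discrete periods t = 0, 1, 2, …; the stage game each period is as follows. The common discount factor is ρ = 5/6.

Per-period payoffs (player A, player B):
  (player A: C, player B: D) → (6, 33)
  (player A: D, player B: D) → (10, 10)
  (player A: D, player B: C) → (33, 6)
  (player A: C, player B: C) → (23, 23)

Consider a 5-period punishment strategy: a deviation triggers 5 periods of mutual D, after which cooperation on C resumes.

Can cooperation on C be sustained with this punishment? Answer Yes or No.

Yes

IC: ρ+…+ρ^5 ≥ (33−23)/(23−10) = 10/13.
At ρ = 5/6: partial sum = 2.9906 ≥ 0.7692. Cooperation sustainable.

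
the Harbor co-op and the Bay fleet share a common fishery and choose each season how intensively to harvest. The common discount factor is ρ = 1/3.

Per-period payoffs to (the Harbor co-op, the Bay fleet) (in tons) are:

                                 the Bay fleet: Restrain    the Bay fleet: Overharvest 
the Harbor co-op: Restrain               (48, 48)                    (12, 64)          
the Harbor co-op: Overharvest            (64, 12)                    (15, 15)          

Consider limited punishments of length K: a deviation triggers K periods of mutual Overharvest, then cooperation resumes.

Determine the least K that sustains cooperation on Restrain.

4

IC: ρ(1−ρ^K)/(1−ρ) ≥ (64−48)/(48−15) = 16/33.
With ρ = 1/3: need 1 − ρ^K ≥ 16/33·(1−1/3)/(1/3), i.e. ρ^K ≤ 0.0303.
Since (1/3)^3 = 0.0370 and (1/3)^4 = 0.0123, the smallest such K is 4.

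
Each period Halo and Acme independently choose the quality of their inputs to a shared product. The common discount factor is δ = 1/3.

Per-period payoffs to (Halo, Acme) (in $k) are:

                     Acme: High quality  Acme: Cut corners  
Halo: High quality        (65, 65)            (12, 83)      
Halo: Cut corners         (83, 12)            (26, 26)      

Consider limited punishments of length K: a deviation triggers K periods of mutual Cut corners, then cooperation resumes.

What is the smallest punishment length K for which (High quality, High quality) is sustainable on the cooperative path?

3

IC: δ(1−δ^K)/(1−δ) ≥ (83−65)/(65−26) = 6/13.
With δ = 1/3: need 1 − δ^K ≥ 6/13·(1−1/3)/(1/3), i.e. δ^K ≤ 0.0769.
Since (1/3)^2 = 0.1111 and (1/3)^3 = 0.0370, the smallest such K is 3.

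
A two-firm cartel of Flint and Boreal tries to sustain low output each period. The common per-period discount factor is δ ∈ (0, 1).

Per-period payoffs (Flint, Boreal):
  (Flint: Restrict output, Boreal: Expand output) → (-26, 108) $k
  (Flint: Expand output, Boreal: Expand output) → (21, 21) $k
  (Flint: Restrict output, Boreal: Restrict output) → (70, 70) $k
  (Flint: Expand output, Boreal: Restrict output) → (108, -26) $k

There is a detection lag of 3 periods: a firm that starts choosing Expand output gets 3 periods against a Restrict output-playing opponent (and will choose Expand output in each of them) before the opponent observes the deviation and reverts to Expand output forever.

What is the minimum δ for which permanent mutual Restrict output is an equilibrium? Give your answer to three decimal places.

Deviating for the 3 undetected periods gains 108−70 = 38 per period over cooperation, then loses 70−21 = 49 per period forever once punishment starts.
Gain: 38(1 + δ + … + δ^2); loss: 49·δ^3/(1−δ).
No profitable deviation ⇔ 38(1−δ^3) ≤ 49·δ^3, i.e. δ^3 ≥ 38/(38+49) = 38/87.
Hence δ ≥ (38/87)^(1/3) ≈ 0.759.

0.759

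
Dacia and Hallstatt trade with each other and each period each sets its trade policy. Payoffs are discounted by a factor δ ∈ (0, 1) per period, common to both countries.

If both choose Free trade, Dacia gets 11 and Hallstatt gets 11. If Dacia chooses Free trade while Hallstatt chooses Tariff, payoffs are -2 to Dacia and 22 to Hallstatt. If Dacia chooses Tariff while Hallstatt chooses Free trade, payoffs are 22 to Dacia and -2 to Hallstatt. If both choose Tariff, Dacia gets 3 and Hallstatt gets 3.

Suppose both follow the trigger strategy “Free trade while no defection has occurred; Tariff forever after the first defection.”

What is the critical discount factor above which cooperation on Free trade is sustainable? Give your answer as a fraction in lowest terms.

11/19

One-period gain from deviating is 22 − 11 = 11. The loss is 11 − 3 = 8 in every subsequent period, with present value 8·δ/(1−δ).
Deviation is unprofitable when 8·δ/(1−δ) ≥ 11, i.e. δ/(1−δ) ≥ 11/8.
Equivalently δ ≥ 11/(11+8) = 11/19.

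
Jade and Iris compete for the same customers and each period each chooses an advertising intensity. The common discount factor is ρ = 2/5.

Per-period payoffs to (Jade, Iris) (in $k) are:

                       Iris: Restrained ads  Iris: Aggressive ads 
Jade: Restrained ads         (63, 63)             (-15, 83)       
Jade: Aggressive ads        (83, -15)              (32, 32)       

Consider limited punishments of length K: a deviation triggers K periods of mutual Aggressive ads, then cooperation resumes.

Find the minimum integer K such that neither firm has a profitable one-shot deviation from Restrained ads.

No profitable deviation requires (63−32)(ρ+…+ρ^K) ≥ 83−63, i.e. ρ+…+ρ^K ≥ 20/31 ≈ 0.6452.
With ρ = 2/5, the partial sums are K=1: 0.4000, K=2: 0.5600, K=3: 0.6240, K=4: 0.6496.
K = 4 is the first length at which the sum reaches 0.6452.

4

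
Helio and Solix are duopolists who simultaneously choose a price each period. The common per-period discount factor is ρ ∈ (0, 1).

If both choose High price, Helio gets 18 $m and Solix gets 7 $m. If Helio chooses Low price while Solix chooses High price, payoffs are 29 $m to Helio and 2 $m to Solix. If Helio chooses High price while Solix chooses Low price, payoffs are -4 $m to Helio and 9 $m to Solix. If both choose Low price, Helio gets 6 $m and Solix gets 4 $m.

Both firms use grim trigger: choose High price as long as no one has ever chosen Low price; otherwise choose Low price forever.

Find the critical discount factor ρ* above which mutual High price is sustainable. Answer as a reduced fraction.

11/23

Helio's threshold: (29−18)/(29−6) = 11/23.
Solix's threshold: (9−7)/(9−4) = 2/5.
11/23 > 2/5, so Helio binds and ρ* = 11/23.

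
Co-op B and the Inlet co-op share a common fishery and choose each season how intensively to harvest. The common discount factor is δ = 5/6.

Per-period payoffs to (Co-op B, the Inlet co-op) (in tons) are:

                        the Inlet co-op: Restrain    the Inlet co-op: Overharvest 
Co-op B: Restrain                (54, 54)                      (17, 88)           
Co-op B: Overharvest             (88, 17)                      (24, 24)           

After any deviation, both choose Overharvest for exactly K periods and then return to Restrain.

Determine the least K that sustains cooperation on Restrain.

Need Σ_{k=1}^{K} δ^k ≥ (88−54)/(54−24) = 1.1333 at δ = 5/6.
At K = 1 the sum is 0.8333 < 1.1333; at K = 2 it is 1.5278 ≥ 1.1333.
So the minimum punishment length is K = 2.

2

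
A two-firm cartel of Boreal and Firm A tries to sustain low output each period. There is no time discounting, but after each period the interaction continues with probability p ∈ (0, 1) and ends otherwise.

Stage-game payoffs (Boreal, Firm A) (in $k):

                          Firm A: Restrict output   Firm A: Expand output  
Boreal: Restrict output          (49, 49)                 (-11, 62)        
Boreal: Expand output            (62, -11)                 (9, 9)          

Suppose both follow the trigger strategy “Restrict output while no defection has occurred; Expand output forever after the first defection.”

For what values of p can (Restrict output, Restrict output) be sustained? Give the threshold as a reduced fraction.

With no time discounting, the continuation probability p plays the role of the discount factor.
Grim-trigger IC: 49/(1−p) ≥ 62 + 9p/(1−p) ⇒ p ≥ (62−49)/(62−9) = 13/53.

13/53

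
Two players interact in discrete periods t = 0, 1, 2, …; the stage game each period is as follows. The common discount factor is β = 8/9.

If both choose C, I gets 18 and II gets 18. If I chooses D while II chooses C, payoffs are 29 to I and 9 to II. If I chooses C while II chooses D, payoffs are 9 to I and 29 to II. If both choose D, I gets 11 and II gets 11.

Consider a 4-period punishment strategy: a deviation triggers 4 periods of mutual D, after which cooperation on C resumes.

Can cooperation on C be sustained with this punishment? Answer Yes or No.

IC: β+…+β^4 ≥ (29−18)/(18−11) = 11/7.
At β = 8/9: partial sum = 3.0056 ≥ 1.5714. Cooperation sustainable.

Yes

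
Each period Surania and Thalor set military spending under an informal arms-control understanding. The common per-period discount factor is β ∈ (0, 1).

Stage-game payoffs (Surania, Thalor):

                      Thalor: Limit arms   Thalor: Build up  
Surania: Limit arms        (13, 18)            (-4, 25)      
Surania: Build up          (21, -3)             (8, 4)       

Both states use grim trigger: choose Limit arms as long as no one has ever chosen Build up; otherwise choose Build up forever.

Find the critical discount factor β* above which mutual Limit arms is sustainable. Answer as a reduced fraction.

8/13

For Surania: deviation gain 21−13 = 8, per-period punishment loss 13−8 = 5. IC gives β ≥ 8/13.
For Thalor: gain 7, loss 14 per period, so β ≥ 7/21 = 1/3.
The tighter constraint is Surania's, so cooperation needs β ≥ 8/13.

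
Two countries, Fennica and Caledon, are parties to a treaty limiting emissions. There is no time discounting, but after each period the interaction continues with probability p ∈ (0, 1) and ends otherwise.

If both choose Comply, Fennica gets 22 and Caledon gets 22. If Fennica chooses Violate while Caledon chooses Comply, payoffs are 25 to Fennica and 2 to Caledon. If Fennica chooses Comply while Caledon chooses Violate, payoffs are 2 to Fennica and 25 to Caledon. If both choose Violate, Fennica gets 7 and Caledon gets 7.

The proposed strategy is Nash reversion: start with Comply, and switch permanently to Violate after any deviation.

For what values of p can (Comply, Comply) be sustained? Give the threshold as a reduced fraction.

1/6

With no time discounting, the continuation probability p plays the role of the discount factor.
Grim-trigger IC: 22/(1−p) ≥ 25 + 7p/(1−p) ⇒ p ≥ (25−22)/(25−7) = 1/6.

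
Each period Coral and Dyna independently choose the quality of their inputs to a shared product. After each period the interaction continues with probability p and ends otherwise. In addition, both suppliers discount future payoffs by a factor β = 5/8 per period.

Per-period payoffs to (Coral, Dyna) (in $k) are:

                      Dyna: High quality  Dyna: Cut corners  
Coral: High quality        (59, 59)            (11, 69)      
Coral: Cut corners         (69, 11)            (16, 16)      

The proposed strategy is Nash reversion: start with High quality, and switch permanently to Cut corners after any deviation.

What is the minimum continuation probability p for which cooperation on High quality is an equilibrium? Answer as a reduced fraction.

16/53

With continuation probability p and discount β, the effective per-period discount factor is βp.
Grim-trigger IC: βp ≥ (69−59)/(69−16) = 10/53.
So p ≥ (10/53)/(5/8) = 16/53.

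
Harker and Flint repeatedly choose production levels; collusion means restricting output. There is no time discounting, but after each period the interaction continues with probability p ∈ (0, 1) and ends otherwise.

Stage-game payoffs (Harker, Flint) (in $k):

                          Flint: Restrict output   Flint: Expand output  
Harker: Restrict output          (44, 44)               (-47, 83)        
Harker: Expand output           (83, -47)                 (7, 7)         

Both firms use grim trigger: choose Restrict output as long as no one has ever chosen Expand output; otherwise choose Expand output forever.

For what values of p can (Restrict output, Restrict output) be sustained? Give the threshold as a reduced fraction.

Expected cooperation value is 44 + p·44 + p²·44 + … = 44/(1−p); deviation gives 83 + p·7/(1−p).
44 ≥ 83(1−p) + 7p ⇒ 76p ≥ 39 ⇒ p ≥ 39/76.

39/76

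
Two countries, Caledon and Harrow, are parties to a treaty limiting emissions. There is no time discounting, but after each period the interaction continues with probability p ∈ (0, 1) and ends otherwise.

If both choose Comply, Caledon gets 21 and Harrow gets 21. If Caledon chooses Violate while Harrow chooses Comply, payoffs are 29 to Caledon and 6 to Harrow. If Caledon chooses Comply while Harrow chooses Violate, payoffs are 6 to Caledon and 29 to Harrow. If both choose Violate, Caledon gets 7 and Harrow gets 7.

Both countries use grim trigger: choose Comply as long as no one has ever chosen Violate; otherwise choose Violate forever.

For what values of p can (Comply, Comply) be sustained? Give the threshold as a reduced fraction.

4/11

Expected cooperation value is 21 + p·21 + p²·21 + … = 21/(1−p); deviation gives 29 + p·7/(1−p).
21 ≥ 29(1−p) + 7p ⇒ 22p ≥ 8 ⇒ p ≥ 8/22 = 4/11.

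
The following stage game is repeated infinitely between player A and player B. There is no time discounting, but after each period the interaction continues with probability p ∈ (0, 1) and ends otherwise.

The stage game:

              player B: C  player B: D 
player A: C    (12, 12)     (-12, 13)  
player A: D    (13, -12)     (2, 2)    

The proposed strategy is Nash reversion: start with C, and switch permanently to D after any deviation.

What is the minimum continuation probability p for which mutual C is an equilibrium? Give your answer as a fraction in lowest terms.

Expected cooperation value is 12 + p·12 + p²·12 + … = 12/(1−p); deviation gives 13 + p·2/(1−p).
12 ≥ 13(1−p) + 2p ⇒ 11p ≥ 1 ⇒ p ≥ 1/11.

1/11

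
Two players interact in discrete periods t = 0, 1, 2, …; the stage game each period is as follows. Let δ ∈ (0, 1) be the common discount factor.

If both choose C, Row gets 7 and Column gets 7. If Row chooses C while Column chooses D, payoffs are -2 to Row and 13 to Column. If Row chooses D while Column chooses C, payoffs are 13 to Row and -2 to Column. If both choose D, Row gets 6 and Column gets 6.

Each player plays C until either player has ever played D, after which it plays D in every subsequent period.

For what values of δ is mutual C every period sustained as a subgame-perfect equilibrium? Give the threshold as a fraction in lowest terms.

6/7

One-period gain from deviating is 13 − 7 = 6. The loss is 7 − 6 = 1 in every subsequent period, with present value 1·δ/(1−δ).
Deviation is unprofitable when 1·δ/(1−δ) ≥ 6, i.e. δ/(1−δ) ≥ 6.
Equivalently δ ≥ 6/(6+1) = 6/7.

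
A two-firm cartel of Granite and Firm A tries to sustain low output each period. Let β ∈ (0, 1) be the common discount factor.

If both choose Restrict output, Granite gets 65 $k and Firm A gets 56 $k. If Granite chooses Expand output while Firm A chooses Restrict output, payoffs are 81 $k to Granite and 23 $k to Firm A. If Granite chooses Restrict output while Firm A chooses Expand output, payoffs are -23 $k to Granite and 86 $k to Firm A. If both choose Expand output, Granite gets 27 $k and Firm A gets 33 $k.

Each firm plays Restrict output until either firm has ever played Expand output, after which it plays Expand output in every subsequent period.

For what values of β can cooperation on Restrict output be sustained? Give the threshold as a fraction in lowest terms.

Granite's threshold: (81−65)/(81−27) = 8/27.
Firm A's threshold: (86−56)/(86−33) = 30/53.
8/27 < 30/53, so Firm A binds and β* = 30/53.

30/53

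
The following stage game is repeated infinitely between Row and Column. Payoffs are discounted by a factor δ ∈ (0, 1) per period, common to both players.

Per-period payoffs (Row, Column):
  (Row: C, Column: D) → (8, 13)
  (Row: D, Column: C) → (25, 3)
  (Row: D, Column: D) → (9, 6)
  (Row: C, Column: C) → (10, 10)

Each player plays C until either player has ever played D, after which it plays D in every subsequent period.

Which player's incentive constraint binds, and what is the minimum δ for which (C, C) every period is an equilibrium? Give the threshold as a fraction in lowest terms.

Row's threshold: (25−10)/(25−9) = 15/16.
Column's threshold: (13−10)/(13−6) = 3/7.
15/16 > 3/7, so Row binds and δ* = 15/16.

Row; δ ≥ 15/16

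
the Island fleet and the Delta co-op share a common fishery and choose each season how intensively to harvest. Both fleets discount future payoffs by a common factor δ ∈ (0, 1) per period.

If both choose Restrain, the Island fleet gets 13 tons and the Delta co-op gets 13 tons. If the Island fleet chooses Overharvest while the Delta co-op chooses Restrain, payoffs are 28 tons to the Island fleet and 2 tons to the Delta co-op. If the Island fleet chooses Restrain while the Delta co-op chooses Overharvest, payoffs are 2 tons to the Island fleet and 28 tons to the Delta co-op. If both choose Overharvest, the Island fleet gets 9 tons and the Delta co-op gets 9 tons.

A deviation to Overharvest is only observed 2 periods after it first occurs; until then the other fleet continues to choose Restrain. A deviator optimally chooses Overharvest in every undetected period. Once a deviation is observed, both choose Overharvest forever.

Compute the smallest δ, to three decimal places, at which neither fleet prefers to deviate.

Deviating for the 2 undetected periods gains 28−13 = 15 per period over cooperation, then loses 13−9 = 4 per period forever once punishment starts.
Gain: 15(1 + δ + … + δ^1); loss: 4·δ^2/(1−δ).
No profitable deviation ⇔ 15(1−δ^2) ≤ 4·δ^2, i.e. δ^2 ≥ 15/(15+4) = 15/19.
Hence δ ≥ (15/19)^(1/2) ≈ 0.889.

0.889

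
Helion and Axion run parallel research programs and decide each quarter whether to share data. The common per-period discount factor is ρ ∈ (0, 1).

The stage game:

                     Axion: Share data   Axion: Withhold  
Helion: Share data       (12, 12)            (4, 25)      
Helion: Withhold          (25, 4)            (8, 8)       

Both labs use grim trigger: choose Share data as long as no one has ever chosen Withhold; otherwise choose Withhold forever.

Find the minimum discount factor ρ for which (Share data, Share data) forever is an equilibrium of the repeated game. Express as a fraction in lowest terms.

One-period gain from deviating is 25 − 12 = 13. The loss is 12 − 8 = 4 in every subsequent period, with present value 4·ρ/(1−ρ).
Deviation is unprofitable when 4·ρ/(1−ρ) ≥ 13, i.e. ρ/(1−ρ) ≥ 13/4.
Equivalently ρ ≥ 13/(13+4) = 13/17.

13/17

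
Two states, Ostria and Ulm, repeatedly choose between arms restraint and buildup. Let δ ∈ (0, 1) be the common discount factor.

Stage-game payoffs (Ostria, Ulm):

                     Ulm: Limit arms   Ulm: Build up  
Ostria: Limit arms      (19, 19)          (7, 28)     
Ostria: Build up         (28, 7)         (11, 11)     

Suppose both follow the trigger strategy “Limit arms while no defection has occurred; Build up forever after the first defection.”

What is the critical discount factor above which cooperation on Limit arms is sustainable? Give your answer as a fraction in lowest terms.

9/17

19/(1−δ) ≥ 28 + 11δ/(1−δ)
19 ≥ 28 − 17δ
δ ≥ 9/17.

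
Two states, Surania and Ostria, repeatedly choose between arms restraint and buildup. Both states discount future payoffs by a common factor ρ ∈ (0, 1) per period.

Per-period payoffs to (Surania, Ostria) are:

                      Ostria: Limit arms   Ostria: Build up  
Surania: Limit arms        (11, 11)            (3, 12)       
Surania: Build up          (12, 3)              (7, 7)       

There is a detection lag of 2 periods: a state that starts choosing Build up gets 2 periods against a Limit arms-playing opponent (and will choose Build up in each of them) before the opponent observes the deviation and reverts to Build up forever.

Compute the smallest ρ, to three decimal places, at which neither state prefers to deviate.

0.447

A deviator earns 12 for 2 periods, then 7 forever; cooperating earns 11 forever. Multiplying the IC by (1−ρ):
11 ≥ 12(1−ρ^2) + 7ρ^2, so 5·ρ^2 ≥ 1 and ρ^2 ≥ 1/5.
ρ ≥ (1/5)^(1/2) ≈ 0.447.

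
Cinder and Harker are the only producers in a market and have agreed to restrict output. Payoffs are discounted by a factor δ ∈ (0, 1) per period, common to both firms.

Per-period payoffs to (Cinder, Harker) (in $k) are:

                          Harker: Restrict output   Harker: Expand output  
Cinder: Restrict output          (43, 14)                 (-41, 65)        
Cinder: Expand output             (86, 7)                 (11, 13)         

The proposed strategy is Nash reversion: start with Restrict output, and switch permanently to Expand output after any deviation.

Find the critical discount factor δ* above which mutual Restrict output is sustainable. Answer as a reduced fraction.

Cinder's threshold: (86−43)/(86−11) = 43/75.
Harker's threshold: (65−14)/(65−13) = 51/52.
43/75 < 51/52, so Harker binds and δ* = 51/52.

51/52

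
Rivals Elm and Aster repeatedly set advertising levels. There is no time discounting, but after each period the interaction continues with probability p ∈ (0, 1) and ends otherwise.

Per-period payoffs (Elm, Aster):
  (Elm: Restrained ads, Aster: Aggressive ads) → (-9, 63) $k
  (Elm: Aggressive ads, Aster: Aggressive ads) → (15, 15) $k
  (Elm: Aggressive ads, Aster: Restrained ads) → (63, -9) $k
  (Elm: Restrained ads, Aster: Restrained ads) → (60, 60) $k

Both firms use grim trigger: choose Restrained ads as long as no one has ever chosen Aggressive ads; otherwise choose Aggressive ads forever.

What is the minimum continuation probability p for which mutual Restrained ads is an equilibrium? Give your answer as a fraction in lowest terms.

Expected cooperation value is 60 + p·60 + p²·60 + … = 60/(1−p); deviation gives 63 + p·15/(1−p).
60 ≥ 63(1−p) + 15p ⇒ 48p ≥ 3 ⇒ p ≥ 3/48 = 1/16.

1/16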